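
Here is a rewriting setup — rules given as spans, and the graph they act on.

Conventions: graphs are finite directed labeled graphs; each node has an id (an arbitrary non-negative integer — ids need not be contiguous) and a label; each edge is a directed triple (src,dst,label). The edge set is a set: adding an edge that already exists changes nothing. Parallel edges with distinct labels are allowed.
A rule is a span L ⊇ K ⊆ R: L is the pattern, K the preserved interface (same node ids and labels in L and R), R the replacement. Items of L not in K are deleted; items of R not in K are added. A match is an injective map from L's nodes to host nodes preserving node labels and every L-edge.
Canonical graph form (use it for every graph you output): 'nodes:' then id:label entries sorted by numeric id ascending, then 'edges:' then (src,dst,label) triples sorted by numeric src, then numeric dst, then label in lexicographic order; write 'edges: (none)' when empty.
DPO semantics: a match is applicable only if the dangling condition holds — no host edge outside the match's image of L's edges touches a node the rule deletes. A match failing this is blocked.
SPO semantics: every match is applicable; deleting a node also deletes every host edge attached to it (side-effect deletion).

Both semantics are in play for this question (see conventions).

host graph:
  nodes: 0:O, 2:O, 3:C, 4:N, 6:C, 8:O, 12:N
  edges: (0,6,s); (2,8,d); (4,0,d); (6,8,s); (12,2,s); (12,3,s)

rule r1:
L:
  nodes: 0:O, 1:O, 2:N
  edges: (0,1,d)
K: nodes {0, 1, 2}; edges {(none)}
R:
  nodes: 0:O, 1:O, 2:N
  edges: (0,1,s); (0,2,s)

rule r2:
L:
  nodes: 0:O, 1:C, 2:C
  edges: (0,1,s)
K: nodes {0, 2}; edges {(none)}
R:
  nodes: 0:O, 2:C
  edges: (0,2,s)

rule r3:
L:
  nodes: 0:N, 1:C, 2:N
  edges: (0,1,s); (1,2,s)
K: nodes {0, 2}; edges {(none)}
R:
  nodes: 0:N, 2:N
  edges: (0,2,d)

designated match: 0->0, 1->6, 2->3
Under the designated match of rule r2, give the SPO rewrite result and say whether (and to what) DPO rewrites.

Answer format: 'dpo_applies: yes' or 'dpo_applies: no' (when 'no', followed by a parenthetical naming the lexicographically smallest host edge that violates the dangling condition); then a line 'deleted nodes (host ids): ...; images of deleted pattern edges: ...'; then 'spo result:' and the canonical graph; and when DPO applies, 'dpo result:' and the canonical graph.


dpo_applies: no
(the rule deletes node 6, which keeps host edge (6,8,s) outside the match image — the dangling condition fails, DPO blocks; SPO proceeds and side-deletes such edges)
deleted nodes (host ids): 6; images of deleted pattern edges: (0,6,s)
spo result:
nodes: 0:O, 2:O, 3:C, 4:N, 8:O, 12:N
edges: (0,3,s); (2,8,d); (4,0,d); (12,2,s); (12,3,s)


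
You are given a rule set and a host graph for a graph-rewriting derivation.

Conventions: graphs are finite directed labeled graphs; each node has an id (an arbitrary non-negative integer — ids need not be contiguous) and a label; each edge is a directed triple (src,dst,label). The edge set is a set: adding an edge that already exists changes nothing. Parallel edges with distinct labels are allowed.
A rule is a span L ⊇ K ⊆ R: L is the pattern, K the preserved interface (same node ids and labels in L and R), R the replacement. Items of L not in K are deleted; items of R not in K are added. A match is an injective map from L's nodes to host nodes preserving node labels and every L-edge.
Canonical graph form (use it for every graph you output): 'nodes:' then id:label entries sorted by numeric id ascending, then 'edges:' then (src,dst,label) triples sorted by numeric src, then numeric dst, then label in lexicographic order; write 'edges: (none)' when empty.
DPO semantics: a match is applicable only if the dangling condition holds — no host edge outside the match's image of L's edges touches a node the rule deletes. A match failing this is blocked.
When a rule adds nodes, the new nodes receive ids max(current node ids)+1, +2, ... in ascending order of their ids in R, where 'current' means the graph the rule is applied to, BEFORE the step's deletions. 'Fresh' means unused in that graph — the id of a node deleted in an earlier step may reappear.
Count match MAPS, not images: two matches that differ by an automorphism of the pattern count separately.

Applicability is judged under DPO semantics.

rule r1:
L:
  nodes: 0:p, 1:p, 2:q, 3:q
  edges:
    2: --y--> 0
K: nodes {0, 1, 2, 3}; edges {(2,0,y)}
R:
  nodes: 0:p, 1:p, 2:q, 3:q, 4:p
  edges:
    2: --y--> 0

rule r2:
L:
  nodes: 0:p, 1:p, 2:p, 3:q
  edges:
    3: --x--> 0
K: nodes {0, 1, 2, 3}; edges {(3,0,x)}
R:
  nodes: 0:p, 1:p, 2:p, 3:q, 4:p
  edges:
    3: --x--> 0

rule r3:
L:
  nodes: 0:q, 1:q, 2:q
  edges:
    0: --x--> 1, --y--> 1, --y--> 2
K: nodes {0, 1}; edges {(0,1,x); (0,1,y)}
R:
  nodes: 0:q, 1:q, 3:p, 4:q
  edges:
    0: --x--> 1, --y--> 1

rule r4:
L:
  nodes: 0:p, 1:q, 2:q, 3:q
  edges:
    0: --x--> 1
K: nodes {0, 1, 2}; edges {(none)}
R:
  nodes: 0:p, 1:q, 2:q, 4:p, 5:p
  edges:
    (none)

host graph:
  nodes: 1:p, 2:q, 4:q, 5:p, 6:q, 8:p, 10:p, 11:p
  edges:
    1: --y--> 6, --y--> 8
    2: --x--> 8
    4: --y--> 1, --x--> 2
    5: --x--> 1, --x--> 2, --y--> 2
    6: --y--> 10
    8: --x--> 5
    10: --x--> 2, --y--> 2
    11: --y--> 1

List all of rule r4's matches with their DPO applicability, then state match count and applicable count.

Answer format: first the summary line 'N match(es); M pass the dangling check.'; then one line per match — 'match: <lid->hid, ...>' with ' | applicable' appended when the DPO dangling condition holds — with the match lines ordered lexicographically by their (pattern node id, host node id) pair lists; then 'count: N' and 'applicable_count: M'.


4 match(es); 0 pass the dangling check.
match: 0->5, 1->2, 2->4, 3->6
match: 0->5, 1->2, 2->6, 3->4
match: 0->10, 1->2, 2->4, 3->6
match: 0->10, 1->2, 2->6, 3->4
count: 4
applicable_count: 0


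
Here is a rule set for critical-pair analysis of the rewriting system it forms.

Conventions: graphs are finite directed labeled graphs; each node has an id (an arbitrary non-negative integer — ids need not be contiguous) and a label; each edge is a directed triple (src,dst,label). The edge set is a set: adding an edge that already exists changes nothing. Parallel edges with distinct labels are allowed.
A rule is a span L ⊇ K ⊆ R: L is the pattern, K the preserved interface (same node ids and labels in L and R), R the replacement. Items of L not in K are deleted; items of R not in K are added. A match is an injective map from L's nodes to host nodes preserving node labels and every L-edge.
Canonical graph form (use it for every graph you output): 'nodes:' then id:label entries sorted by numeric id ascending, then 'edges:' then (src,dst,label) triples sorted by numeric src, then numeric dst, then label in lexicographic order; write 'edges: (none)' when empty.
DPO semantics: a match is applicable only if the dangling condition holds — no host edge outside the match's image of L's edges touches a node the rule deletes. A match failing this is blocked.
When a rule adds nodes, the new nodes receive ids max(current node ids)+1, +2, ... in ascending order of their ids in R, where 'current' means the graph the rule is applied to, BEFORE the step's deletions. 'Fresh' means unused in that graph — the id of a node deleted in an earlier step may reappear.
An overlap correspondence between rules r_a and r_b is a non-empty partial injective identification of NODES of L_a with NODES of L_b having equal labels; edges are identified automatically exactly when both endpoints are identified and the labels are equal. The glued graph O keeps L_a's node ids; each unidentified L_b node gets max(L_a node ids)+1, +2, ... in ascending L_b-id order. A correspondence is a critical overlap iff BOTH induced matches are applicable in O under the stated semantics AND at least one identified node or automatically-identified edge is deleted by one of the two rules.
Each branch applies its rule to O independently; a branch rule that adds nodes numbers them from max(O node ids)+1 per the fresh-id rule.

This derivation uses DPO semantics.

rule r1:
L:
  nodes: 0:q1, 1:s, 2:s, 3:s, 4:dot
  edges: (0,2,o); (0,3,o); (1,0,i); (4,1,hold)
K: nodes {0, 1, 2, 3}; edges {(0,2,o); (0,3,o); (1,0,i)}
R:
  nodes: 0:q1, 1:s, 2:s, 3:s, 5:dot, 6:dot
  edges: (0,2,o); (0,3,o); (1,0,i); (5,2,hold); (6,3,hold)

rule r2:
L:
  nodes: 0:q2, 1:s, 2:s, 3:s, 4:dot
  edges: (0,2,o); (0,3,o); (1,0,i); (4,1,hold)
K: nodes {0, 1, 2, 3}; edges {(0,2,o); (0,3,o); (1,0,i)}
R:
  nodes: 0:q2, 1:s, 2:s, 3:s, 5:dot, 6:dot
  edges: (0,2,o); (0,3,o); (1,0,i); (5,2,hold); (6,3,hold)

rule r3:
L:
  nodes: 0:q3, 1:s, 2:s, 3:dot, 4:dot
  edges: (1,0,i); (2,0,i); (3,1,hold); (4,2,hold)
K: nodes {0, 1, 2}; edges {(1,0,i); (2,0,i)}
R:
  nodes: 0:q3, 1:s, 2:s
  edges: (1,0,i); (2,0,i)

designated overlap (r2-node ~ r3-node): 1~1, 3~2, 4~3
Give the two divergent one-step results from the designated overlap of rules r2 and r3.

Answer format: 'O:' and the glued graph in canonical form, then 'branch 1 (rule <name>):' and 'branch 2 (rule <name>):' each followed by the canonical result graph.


O:
nodes: 0:q2, 1:s, 2:s, 3:s, 4:dot, 5:q3, 6:dot
edges: (0,2,o); (0,3,o); (1,0,i); (1,5,i); (3,5,i); (4,1,hold); (6,3,hold)
branch 1 (rule r2):
nodes: 0:q2, 1:s, 2:s, 3:s, 5:q3, 6:dot, 7:dot, 8:dot
edges: (0,2,o); (0,3,o); (1,0,i); (1,5,i); (3,5,i); (6,3,hold); (7,2,hold); (8,3,hold)
branch 2 (rule r3):
nodes: 0:q2, 1:s, 2:s, 3:s, 5:q3
edges: (0,2,o); (0,3,o); (1,0,i); (1,5,i); (3,5,i)


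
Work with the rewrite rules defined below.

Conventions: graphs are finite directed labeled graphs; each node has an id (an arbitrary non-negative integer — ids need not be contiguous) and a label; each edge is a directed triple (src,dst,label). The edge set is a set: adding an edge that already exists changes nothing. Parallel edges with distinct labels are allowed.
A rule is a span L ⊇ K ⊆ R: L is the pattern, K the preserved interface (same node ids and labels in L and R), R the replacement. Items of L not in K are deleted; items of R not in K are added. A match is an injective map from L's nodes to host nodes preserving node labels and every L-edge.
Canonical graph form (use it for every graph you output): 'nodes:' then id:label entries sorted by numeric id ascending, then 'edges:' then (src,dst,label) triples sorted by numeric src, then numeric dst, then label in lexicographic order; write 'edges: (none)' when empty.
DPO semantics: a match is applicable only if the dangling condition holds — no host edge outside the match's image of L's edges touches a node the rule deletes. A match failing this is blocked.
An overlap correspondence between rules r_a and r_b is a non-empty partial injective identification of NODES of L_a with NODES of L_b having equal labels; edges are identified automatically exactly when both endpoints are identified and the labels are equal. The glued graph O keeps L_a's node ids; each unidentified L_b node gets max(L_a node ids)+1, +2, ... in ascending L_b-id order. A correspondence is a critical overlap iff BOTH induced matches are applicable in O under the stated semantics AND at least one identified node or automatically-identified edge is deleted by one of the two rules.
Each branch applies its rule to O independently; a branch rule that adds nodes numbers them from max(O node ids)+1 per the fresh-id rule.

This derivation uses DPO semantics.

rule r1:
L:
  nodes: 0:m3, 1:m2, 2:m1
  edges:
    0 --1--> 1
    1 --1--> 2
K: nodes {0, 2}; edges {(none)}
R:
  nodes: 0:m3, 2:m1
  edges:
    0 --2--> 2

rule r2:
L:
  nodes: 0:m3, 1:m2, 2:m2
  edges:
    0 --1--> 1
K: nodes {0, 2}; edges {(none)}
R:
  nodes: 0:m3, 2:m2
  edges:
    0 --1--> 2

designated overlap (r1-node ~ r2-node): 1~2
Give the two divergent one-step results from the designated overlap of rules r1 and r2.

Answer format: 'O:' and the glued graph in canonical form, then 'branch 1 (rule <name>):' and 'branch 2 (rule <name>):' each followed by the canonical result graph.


O:
nodes: 0:m3, 1:m2, 2:m1, 3:m3, 4:m2
edges: (0,1,1); (1,2,1); (3,4,1)
branch 1 (rule r1):
nodes: 0:m3, 2:m1, 3:m3, 4:m2
edges: (0,2,2); (3,4,1)
branch 2 (rule r2):
nodes: 0:m3, 1:m2, 2:m1, 3:m3
edges: (0,1,1); (1,2,1); (3,1,1)


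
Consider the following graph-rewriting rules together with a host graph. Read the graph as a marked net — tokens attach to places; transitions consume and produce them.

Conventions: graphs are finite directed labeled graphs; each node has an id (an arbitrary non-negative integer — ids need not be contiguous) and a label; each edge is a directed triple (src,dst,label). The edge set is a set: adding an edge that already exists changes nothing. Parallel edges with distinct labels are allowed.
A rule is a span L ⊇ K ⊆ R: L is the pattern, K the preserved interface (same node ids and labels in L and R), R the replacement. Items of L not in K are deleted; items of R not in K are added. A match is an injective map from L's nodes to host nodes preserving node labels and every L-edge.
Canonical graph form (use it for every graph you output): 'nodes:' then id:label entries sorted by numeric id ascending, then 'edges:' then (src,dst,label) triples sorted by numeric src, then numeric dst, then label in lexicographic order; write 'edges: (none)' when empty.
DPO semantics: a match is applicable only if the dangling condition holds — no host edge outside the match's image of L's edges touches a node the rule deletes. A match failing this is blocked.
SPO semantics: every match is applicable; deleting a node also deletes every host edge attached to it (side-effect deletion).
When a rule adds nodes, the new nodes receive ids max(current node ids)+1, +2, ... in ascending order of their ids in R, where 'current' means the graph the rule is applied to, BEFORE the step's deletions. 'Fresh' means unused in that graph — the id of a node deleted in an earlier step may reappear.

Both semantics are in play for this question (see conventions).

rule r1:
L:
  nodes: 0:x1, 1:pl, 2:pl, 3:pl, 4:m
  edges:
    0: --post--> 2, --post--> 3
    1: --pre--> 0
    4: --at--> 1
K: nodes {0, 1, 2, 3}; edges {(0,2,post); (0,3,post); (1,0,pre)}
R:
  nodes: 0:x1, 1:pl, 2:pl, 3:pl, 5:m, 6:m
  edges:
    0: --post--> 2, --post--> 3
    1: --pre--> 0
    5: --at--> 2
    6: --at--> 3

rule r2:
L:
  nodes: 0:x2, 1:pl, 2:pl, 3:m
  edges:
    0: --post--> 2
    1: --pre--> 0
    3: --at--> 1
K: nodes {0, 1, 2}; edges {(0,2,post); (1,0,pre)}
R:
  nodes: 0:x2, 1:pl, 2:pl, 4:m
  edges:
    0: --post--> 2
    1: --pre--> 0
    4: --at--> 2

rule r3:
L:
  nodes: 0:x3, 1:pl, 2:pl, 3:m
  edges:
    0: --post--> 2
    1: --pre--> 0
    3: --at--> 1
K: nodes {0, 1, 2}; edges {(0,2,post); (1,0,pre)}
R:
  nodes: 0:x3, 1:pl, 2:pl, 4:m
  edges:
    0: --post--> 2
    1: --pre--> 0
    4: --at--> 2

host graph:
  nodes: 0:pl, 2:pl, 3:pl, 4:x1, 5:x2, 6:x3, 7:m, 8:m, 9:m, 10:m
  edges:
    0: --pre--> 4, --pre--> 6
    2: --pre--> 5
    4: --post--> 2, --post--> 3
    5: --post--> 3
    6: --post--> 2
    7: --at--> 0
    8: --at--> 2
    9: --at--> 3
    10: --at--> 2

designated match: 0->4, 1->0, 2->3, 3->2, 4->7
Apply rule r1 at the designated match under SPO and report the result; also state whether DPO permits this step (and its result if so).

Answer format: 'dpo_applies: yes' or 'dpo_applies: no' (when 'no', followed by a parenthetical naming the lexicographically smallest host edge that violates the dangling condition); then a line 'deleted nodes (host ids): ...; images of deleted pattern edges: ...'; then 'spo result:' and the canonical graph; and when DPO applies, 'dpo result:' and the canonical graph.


dpo_applies: yes
deleted nodes (host ids): 7; images of deleted pattern edges: (7,0,at)
spo result:
nodes: 0:pl, 2:pl, 3:pl, 4:x1, 5:x2, 6:x3, 8:m, 9:m, 10:m, 11:m, 12:m
edges: (0,4,pre); (0,6,pre); (2,5,pre); (4,2,post); (4,3,post); (5,3,post); (6,2,post); (8,2,at); (9,3,at); (10,2,at); (11,3,at); (12,2,at)
dpo result:
nodes: 0:pl, 2:pl, 3:pl, 4:x1, 5:x2, 6:x3, 8:m, 9:m, 10:m, 11:m, 12:m
edges: (0,4,pre); (0,6,pre); (2,5,pre); (4,2,post); (4,3,post); (5,3,post); (6,2,post); (8,2,at); (9,3,at); (10,2,at); (11,3,at); (12,2,at)


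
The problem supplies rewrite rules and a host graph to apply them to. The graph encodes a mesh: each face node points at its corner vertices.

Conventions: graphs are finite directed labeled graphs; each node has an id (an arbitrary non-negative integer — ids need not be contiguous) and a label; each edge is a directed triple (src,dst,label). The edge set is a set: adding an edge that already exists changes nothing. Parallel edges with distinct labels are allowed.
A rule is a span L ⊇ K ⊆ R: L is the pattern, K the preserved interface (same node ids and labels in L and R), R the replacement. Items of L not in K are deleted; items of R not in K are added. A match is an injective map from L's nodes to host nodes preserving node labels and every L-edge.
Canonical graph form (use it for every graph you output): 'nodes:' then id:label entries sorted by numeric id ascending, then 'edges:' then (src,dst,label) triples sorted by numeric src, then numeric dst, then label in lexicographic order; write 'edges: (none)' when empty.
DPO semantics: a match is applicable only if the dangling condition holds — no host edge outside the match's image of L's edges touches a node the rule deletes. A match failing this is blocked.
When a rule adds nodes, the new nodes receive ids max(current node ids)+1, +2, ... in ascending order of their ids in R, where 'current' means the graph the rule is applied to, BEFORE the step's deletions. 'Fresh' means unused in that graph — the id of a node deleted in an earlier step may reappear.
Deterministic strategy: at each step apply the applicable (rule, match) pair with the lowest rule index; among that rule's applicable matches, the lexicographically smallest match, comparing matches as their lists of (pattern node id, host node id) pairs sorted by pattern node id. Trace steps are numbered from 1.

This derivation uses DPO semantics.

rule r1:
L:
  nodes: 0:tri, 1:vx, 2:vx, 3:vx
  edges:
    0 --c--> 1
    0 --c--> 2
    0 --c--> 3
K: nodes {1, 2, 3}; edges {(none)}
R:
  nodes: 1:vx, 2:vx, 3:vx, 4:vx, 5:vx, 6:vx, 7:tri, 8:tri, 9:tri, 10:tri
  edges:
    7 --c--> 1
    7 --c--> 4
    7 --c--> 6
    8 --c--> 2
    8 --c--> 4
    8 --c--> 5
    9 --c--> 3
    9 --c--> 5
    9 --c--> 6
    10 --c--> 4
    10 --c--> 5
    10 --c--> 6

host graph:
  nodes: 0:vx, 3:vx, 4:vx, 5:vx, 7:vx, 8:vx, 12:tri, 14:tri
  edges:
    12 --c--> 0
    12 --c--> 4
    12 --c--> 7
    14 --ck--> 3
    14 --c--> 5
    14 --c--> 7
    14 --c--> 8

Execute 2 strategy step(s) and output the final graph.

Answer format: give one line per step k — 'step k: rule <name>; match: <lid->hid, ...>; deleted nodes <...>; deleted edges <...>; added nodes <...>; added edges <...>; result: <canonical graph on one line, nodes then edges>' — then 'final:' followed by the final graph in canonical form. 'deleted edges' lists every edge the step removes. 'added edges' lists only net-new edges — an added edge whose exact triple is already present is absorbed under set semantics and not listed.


step 1: rule r1; match: 0->12, 1->0, 2->4, 3->7; deleted nodes 12; deleted edges (12,0,c); (12,4,c); (12,7,c); added nodes 15, 16, 17, 18, 19, 20, 21; added edges (18,0,c); (18,15,c); (18,17,c); (19,4,c); (19,15,c); (19,16,c); (20,7,c); (20,16,c); (20,17,c); (21,15,c); (21,16,c); (21,17,c); result: nodes: 0:vx, 3:vx, 4:vx, 5:vx, 7:vx, 8:vx, 14:tri, 15:vx, 16:vx, 17:vx, 18:tri, 19:tri, 20:tri, 21:tri edges: (14,3,ck); (14,5,c); (14,7,c); (14,8,c); (18,0,c); (18,15,c); (18,17,c); (19,4,c); (19,15,c); (19,16,c); (20,7,c); (20,16,c); (20,17,c); (21,15,c); (21,16,c); (21,17,c)
step 2: rule r1; match: 0->18, 1->0, 2->15, 3->17; deleted nodes 18; deleted edges (18,0,c); (18,15,c); (18,17,c); added nodes 22, 23, 24, 25, 26, 27, 28; added edges (25,0,c); (25,22,c); (25,24,c); (26,15,c); (26,22,c); (26,23,c); (27,17,c); (27,23,c); (27,24,c); (28,22,c); (28,23,c); (28,24,c); result: nodes: 0:vx, 3:vx, 4:vx, 5:vx, 7:vx, 8:vx, 14:tri, 15:vx, 16:vx, 17:vx, 19:tri, 20:tri, 21:tri, 22:vx, 23:vx, 24:vx, 25:tri, 26:tri, 27:tri, 28:tri edges: (14,3,ck); (14,5,c); (14,7,c); (14,8,c); (19,4,c); (19,15,c); (19,16,c); (20,7,c); (20,16,c); (20,17,c); (21,15,c); (21,16,c); (21,17,c); (25,0,c); (25,22,c); (25,24,c); (26,15,c); (26,22,c); (26,23,c); (27,17,c); (27,23,c); (27,24,c); (28,22,c); (28,23,c); (28,24,c)
final:
nodes: 0:vx, 3:vx, 4:vx, 5:vx, 7:vx, 8:vx, 14:tri, 15:vx, 16:vx, 17:vx, 19:tri, 20:tri, 21:tri, 22:vx, 23:vx, 24:vx, 25:tri, 26:tri, 27:tri, 28:tri
edges: (14,3,ck); (14,5,c); (14,7,c); (14,8,c); (19,4,c); (19,15,c); (19,16,c); (20,7,c); (20,16,c); (20,17,c); (21,15,c); (21,16,c); (21,17,c); (25,0,c); (25,22,c); (25,24,c); (26,15,c); (26,22,c); (26,23,c); (27,17,c); (27,23,c); (27,24,c); (28,22,c); (28,23,c); (28,24,c)


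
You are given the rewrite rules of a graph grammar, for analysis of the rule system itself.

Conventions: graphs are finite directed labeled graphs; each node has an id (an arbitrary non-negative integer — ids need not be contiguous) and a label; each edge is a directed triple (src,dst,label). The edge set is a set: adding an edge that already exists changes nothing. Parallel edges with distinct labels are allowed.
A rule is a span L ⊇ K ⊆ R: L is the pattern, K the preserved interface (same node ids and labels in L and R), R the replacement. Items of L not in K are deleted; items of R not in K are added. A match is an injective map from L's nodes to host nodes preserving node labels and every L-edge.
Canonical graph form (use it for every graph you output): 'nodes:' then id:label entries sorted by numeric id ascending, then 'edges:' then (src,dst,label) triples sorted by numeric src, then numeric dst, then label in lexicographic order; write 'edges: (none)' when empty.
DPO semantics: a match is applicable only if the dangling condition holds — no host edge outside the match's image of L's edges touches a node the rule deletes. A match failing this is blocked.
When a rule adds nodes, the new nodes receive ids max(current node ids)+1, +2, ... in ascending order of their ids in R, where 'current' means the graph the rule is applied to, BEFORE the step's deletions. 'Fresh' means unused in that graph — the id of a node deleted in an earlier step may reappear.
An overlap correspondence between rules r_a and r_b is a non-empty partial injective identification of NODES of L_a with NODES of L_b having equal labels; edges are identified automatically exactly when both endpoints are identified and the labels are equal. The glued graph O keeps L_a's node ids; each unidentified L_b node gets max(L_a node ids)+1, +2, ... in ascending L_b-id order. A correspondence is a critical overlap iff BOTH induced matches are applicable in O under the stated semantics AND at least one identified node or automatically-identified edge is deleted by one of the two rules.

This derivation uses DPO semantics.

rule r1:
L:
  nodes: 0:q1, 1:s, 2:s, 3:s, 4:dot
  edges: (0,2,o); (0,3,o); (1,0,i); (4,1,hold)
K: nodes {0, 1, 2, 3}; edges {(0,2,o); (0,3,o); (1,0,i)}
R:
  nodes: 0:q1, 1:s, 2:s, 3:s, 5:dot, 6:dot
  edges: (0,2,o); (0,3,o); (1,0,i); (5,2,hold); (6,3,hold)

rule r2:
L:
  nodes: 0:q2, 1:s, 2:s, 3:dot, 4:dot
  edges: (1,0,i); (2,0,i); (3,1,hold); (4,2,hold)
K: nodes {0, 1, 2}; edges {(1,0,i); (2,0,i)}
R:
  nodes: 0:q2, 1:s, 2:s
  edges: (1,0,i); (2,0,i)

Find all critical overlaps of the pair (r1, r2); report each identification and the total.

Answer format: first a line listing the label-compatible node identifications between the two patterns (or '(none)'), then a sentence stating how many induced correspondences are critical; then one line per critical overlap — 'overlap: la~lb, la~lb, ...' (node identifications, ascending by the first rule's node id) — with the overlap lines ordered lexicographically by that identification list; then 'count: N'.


label-compatible node identifications between L(r1) and L(r2): 1~1, 1~2, 2~1, 2~2, 3~1, 3~2, 4~3, 4~4
6 of the induced correspondences are critical overlaps of r1 and r2.
overlap: 1~1, 2~2, 4~3
overlap: 1~1, 3~2, 4~3
overlap: 1~1, 4~3
overlap: 1~2, 2~1, 4~4
overlap: 1~2, 3~1, 4~4
overlap: 1~2, 4~4
count: 6


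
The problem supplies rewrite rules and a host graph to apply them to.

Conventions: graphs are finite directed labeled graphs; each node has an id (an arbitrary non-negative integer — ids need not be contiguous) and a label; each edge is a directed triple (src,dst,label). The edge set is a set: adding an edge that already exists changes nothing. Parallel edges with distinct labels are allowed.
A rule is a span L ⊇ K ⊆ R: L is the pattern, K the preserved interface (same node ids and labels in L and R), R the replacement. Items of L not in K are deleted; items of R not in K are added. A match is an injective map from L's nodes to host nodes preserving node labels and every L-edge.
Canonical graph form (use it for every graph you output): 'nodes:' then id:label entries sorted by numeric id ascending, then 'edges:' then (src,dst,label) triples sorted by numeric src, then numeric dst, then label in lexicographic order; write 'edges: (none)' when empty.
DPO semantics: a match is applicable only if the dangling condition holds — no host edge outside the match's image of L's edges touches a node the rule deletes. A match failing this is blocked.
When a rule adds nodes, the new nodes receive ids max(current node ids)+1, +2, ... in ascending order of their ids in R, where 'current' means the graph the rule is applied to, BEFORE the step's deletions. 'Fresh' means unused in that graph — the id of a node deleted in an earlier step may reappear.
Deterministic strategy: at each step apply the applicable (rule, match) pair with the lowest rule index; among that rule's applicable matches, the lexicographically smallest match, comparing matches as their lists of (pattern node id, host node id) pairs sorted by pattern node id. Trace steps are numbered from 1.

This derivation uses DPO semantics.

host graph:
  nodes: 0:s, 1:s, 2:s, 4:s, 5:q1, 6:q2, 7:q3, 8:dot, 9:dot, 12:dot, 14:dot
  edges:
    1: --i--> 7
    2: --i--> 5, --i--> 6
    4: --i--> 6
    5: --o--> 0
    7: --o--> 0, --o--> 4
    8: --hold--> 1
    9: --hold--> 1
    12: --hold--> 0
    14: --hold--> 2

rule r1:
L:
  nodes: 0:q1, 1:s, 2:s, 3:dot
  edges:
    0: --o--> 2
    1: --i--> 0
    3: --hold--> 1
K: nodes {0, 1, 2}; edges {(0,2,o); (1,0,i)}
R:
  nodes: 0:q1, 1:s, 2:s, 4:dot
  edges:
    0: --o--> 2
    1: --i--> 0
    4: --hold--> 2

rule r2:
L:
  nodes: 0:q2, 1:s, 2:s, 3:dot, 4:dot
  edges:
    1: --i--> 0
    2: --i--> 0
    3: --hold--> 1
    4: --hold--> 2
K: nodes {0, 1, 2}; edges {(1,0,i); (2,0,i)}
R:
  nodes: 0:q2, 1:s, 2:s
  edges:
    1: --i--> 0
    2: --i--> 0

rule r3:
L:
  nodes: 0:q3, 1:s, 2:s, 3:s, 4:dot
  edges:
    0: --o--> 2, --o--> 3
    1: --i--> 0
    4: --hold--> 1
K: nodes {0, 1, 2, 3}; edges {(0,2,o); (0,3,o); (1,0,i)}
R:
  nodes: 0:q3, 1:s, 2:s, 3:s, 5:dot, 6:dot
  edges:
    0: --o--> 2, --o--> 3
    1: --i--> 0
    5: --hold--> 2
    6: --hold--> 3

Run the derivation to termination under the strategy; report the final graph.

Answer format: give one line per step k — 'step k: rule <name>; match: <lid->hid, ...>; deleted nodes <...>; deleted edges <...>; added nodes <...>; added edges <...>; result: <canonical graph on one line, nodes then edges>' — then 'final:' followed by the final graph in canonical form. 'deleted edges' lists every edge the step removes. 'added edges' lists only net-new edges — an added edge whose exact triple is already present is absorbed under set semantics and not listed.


step 1: rule r1; match: 0->5, 1->2, 2->0, 3->14; deleted nodes 14; deleted edges (14,2,hold); added nodes 15; added edges (15,0,hold); result: nodes: 0:s, 1:s, 2:s, 4:s, 5:q1, 6:q2, 7:q3, 8:dot, 9:dot, 12:dot, 15:dot edges: (1,7,i); (2,5,i); (2,6,i); (4,6,i); (5,0,o); (7,0,o); (7,4,o); (8,1,hold); (9,1,hold); (12,0,hold); (15,0,hold)
step 2: rule r3; match: 0->7, 1->1, 2->0, 3->4, 4->8; deleted nodes 8; deleted edges (8,1,hold); added nodes 16, 17; added edges (16,0,hold); (17,4,hold); result: nodes: 0:s, 1:s, 2:s, 4:s, 5:q1, 6:q2, 7:q3, 9:dot, 12:dot, 15:dot, 16:dot, 17:dot edges: (1,7,i); (2,5,i); (2,6,i); (4,6,i); (5,0,o); (7,0,o); (7,4,o); (9,1,hold); (12,0,hold); (15,0,hold); (16,0,hold); (17,4,hold)
step 3: rule r3; match: 0->7, 1->1, 2->0, 3->4, 4->9; deleted nodes 9; deleted edges (9,1,hold); added nodes 18, 19; added edges (18,0,hold); (19,4,hold); result: nodes: 0:s, 1:s, 2:s, 4:s, 5:q1, 6:q2, 7:q3, 12:dot, 15:dot, 16:dot, 17:dot, 18:dot, 19:dot edges: (1,7,i); (2,5,i); (2,6,i); (4,6,i); (5,0,o); (7,0,o); (7,4,o); (12,0,hold); (15,0,hold); (16,0,hold); (17,4,hold); (18,0,hold); (19,4,hold)
final:
nodes: 0:s, 1:s, 2:s, 4:s, 5:q1, 6:q2, 7:q3, 12:dot, 15:dot, 16:dot, 17:dot, 18:dot, 19:dot
edges: (1,7,i); (2,5,i); (2,6,i); (4,6,i); (5,0,o); (7,0,o); (7,4,o); (12,0,hold); (15,0,hold); (16,0,hold); (17,4,hold); (18,0,hold); (19,4,hold)


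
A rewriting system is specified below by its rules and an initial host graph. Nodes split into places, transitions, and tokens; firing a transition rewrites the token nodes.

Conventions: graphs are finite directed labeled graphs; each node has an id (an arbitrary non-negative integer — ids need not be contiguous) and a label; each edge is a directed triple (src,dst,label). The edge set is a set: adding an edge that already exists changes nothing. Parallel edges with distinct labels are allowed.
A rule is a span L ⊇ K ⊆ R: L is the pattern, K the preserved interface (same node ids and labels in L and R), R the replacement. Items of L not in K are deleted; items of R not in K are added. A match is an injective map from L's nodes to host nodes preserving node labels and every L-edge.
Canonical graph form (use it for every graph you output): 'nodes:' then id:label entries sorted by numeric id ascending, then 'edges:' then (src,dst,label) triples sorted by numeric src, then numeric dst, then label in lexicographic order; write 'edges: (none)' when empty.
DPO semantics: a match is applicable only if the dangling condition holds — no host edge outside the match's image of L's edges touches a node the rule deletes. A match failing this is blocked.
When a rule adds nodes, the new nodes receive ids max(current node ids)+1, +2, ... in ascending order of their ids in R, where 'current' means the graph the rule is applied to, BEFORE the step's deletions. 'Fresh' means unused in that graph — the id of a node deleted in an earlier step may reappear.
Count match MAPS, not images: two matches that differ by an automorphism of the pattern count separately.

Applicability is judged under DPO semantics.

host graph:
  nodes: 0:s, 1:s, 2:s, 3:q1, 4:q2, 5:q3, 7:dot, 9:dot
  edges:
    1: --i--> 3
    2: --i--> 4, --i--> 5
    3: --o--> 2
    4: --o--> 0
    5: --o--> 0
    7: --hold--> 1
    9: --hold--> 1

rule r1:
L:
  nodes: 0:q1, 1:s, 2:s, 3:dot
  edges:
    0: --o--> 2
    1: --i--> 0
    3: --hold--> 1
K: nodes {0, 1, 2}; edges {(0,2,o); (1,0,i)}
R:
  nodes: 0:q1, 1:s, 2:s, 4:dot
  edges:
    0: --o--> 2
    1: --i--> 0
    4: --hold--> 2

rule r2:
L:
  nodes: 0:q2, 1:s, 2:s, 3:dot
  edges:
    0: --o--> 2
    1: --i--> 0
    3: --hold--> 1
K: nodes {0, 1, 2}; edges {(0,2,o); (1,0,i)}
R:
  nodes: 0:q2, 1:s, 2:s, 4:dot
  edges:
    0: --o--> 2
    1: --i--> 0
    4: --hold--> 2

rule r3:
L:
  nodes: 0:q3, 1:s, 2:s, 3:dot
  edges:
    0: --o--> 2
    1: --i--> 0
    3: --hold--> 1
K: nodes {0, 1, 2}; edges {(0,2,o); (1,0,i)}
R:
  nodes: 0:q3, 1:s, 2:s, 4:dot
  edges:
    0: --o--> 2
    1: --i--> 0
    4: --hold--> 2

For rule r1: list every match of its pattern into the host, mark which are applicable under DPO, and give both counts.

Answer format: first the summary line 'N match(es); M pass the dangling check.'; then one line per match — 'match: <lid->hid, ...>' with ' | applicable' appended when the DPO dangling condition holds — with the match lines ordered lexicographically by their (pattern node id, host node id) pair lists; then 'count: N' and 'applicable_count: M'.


2 match(es); 2 pass the dangling check.
match: 0->3, 1->1, 2->2, 3->7 | applicable
match: 0->3, 1->1, 2->2, 3->9 | applicable
count: 2
applicable_count: 2


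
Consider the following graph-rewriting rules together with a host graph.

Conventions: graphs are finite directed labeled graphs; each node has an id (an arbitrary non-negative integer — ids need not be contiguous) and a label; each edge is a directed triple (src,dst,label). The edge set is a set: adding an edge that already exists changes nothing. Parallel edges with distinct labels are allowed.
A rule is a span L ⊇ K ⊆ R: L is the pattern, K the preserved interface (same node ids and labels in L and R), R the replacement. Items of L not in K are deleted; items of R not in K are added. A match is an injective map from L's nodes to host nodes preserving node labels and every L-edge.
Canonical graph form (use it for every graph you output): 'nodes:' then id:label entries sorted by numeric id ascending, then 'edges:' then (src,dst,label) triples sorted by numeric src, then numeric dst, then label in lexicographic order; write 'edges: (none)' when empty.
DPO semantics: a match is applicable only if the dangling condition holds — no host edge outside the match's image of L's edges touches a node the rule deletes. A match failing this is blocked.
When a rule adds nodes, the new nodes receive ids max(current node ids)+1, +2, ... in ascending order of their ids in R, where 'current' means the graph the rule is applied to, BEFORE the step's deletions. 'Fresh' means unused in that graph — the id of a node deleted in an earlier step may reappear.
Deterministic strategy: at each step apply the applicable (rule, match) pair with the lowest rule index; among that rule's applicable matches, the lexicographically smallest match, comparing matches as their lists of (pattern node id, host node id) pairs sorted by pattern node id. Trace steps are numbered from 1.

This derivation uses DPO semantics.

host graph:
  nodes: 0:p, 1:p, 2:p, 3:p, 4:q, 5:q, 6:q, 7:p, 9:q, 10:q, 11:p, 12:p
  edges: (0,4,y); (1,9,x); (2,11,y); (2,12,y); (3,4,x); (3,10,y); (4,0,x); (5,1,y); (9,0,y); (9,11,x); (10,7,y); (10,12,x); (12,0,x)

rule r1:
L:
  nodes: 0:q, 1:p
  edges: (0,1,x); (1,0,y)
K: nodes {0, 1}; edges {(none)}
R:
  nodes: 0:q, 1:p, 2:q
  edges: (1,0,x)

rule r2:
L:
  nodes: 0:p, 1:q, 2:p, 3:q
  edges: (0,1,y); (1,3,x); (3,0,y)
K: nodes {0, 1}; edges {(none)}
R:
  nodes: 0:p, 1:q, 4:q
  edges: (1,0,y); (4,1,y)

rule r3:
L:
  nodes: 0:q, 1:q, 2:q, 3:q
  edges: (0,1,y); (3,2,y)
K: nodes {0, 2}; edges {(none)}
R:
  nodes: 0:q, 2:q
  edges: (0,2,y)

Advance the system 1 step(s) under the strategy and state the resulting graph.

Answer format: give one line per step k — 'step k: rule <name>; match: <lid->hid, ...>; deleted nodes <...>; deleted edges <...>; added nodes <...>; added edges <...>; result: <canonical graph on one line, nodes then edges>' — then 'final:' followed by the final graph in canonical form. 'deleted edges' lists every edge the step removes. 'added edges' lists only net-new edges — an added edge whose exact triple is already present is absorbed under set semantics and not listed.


step 1: rule r1; match: 0->4, 1->0; deleted nodes (none); deleted edges (0,4,y); (4,0,x); added nodes 13; added edges (0,4,x); result: nodes: 0:p, 1:p, 2:p, 3:p, 4:q, 5:q, 6:q, 7:p, 9:q, 10:q, 11:p, 12:p, 13:q edges: (0,4,x); (1,9,x); (2,11,y); (2,12,y); (3,4,x); (3,10,y); (5,1,y); (9,0,y); (9,11,x); (10,7,y); (10,12,x); (12,0,x)
final:
nodes: 0:p, 1:p, 2:p, 3:p, 4:q, 5:q, 6:q, 7:p, 9:q, 10:q, 11:p, 12:p, 13:q
edges: (0,4,x); (1,9,x); (2,11,y); (2,12,y); (3,4,x); (3,10,y); (5,1,y); (9,0,y); (9,11,x); (10,7,y); (10,12,x); (12,0,x)


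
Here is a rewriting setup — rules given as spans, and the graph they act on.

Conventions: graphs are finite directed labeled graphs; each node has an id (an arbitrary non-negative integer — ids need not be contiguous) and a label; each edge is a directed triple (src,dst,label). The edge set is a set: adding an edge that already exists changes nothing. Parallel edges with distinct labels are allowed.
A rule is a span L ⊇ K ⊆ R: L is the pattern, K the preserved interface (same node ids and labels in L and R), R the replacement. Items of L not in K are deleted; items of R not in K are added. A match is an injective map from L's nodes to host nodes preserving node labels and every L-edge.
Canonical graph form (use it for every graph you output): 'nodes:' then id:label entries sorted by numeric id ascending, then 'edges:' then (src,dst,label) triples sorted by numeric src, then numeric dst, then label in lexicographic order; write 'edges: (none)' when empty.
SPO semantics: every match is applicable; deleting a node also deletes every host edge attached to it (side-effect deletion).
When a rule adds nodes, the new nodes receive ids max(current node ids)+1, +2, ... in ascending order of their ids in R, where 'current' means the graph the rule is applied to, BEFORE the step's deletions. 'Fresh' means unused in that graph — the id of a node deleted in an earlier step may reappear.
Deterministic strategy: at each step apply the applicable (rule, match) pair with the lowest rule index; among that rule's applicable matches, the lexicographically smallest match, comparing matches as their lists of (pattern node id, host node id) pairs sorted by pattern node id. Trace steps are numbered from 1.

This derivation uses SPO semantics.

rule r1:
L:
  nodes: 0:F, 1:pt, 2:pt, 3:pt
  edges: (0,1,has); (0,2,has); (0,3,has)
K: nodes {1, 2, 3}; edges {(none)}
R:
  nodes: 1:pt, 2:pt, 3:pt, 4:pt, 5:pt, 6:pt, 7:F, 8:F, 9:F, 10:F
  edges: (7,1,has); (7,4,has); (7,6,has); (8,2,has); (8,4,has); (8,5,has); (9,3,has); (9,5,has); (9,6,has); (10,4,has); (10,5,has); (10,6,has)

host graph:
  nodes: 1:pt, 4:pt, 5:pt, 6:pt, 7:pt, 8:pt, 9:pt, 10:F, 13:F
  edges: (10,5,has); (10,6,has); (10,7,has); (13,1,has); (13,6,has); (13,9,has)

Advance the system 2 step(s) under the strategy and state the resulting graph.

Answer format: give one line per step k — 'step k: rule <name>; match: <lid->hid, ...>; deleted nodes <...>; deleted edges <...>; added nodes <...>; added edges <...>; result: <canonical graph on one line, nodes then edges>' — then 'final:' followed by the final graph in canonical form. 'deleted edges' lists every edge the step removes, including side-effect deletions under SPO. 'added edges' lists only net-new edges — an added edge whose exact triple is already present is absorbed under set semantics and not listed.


step 1: rule r1; match: 0->10, 1->5, 2->6, 3->7; deleted nodes 10; deleted edges (10,5,has); (10,6,has); (10,7,has); added nodes 14, 15, 16, 17, 18, 19, 20; added edges (17,5,has); (17,14,has); (17,16,has); (18,6,has); (18,14,has); (18,15,has); (19,7,has); (19,15,has); (19,16,has); (20,14,has); (20,15,has); (20,16,has); result: nodes: 1:pt, 4:pt, 5:pt, 6:pt, 7:pt, 8:pt, 9:pt, 13:F, 14:pt, 15:pt, 16:pt, 17:F, 18:F, 19:F, 20:F edges: (13,1,has); (13,6,has); (13,9,has); (17,5,has); (17,14,has); (17,16,has); (18,6,has); (18,14,has); (18,15,has); (19,7,has); (19,15,has); (19,16,has); (20,14,has); (20,15,has); (20,16,has)
step 2: rule r1; match: 0->13, 1->1, 2->6, 3->9; deleted nodes 13; deleted edges (13,1,has); (13,6,has); (13,9,has); added nodes 21, 22, 23, 24, 25, 26, 27; added edges (24,1,has); (24,21,has); (24,23,has); (25,6,has); (25,21,has); (25,22,has); (26,9,has); (26,22,has); (26,23,has); (27,21,has); (27,22,has); (27,23,has); result: nodes: 1:pt, 4:pt, 5:pt, 6:pt, 7:pt, 8:pt, 9:pt, 14:pt, 15:pt, 16:pt, 17:F, 18:F, 19:F, 20:F, 21:pt, 22:pt, 23:pt, 24:F, 25:F, 26:F, 27:F edges: (17,5,has); (17,14,has); (17,16,has); (18,6,has); (18,14,has); (18,15,has); (19,7,has); (19,15,has); (19,16,has); (20,14,has); (20,15,has); (20,16,has); (24,1,has); (24,21,has); (24,23,has); (25,6,has); (25,21,has); (25,22,has); (26,9,has); (26,22,has); (26,23,has); (27,21,has); (27,22,has); (27,23,has)
final:
nodes: 1:pt, 4:pt, 5:pt, 6:pt, 7:pt, 8:pt, 9:pt, 14:pt, 15:pt, 16:pt, 17:F, 18:F, 19:F, 20:F, 21:pt, 22:pt, 23:pt, 24:F, 25:F, 26:F, 27:F
edges: (17,5,has); (17,14,has); (17,16,has); (18,6,has); (18,14,has); (18,15,has); (19,7,has); (19,15,has); (19,16,has); (20,14,has); (20,15,has); (20,16,has); (24,1,has); (24,21,has); (24,23,has); (25,6,has); (25,21,has); (25,22,has); (26,9,has); (26,22,has); (26,23,has); (27,21,has); (27,22,has); (27,23,has)
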